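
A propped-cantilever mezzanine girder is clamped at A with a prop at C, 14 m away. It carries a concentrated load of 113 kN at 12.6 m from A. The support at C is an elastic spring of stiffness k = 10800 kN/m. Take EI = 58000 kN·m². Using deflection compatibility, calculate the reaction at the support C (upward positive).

R_C = 95.55 kN

Release the roller at C. Primary structure: cantilever fixed at A.
Deflection at C on the released cantilever, summing each load's contribution:
  point load 113 at a = 12.6: Pa²(3L − a)/(6EI) = 87905/EI
Flexibility coefficient — unit upward force at C: δ_{CC} = L³/(3EI) = 914.7/EI.
With EI = 58000 kN·m²: δ_0 = 1.5156 m and δ_{CC} = 0.01577 m/kN.
Compatibility — the spring shortens by R_C/k under the reaction it provides: δ_0 − R_C·δ_{CC} = R_C/k. With 1/k = 0.000093 m/kN, R_C = δ_0 / (δ_{CC} + 1/k) = 1.5156 / (0.01577 + 0.000093) = 95.55 kN.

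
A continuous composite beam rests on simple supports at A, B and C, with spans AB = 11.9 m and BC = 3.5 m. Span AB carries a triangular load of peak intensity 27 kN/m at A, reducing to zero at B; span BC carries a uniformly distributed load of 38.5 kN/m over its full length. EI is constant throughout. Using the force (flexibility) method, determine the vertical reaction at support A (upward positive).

Release continuity at B by inserting a hinge; the redundant is the internal moment M_B. The primary structure is two simply-supported spans AB and BC.
Rotations at B on the released spans (each span's end-slope, ×1/EI):
  span AB: triangular load, peak 27: 7w₀L³/(360EI) = 884.7/EI
  span BC: UDL 38.5: wL³/(24EI) = 68.78/EI
  relative rotation θ_0 = (884.7 + 68.78)/EI = 953.5/EI
A unit hogging moment at B produces rotation L₁/(3EI) + L₂/(3EI) = 5.133/EI.
Slope continuity at B: θ_0 = M_B·5.133/EI, so M_B = 953.5/5.133 = 185.7 kN·m (hogging).
Span AB, ΣM about A with M_B applied at B: R_B^{AB}·11.9 = 637.2 + 185.7, so R_B^{AB} = 69.16 kN and R_A = 160.7 − 69.16 = 91.49 kN.

R_A = 91.49 kN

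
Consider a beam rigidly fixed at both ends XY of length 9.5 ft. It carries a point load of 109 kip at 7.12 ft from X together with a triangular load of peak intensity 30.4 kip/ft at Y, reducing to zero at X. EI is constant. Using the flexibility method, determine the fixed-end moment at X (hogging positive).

Release both end moments; the primary structure is a simply-supported span XY with redundants M_X and M_Y.
On the primary (simply-supported) span, the end slopes from the loading are:
  at X: point load 109 at a = 7.12: Pab(L + b)/(6LEI) = 385/EI
  at Y: point load 109 at a = 7.12: Pab(L + a)/(6LEI) = 538.6/EI
  at X: triangular load, peak 30.4: 7w₀L³/(360EI) = 506.8/EI
  at Y: triangular load, peak 30.4: w₀L³/(45EI) = 579.2/EI
  θ_X0 = 891.8/EI,  θ_Y0 = 1118/EI
Flexibility coefficients: a unit moment at one end gives L/(3EI) there and L/(6EI) at the far end, so f₁₁ = f₂₂ = 3.167/EI and f₁₂ = f₂₁ = 1.583/EI.
Compatibility — zero rotation at each built-in end:
  3.167 M_X + 1.583 M_Y = 891.8
  1.583 M_X + 3.167 M_Y = 1118
Solving the pair gives M_X = 140.2 kip·ft and M_Y = 282.9 kip·ft (hogging).

M_X = 140.2 kip·ft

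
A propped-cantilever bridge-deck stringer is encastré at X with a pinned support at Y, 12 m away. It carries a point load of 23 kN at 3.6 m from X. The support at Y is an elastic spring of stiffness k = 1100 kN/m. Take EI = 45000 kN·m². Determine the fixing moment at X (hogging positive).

M_X = 51.49 kN·m

Choose R_Y as the redundant. The primary structure is the cantilever fixed at X.
Free-end deflection of the primary structure under the applied loading (downward +):
  point load 23 at a = 3.6: Pa²(3L − a)/(6EI) = 1610/EI
Flexibility coefficient — unit upward force at Y: δ_{YY} = L³/(3EI) = 576/EI.
With EI = 45000 kN·m²: δ_0 = 0.03577 m and δ_{YY} = 0.0128 m/kN.
Compatibility — the spring shortens by R_Y/k under the reaction it provides: δ_0 − R_Y·δ_{YY} = R_Y/k. With 1/k = 0.000909 m/kN, R_Y = δ_0 / (δ_{YY} + 1/k) = 0.03577 / (0.0128 + 0.000909) = 2.609 kN.
Moment equilibrium about X: M_X = Σ(load moments about X) − R_Y·L = 82.8 − 2.609×12 = 51.49 kN·m.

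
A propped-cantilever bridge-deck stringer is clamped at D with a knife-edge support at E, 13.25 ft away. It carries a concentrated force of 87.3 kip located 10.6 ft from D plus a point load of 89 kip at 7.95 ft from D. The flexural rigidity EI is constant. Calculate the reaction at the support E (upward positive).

R_E = 99.91 kip

Remove the prop at E; the released (primary) structure is a cantilever built in at D.
Downward deflection at the released point E due to the loads:
  point load 87.3 at a = 10.6: Pa²(3L − a)/(6EI) = 47656/EI
  point load 89 at a = 7.95: Pa²(3L − a)/(6EI) = 29813/EI
  δ_0 = 77468/EI
Flexibility coefficient — unit upward force at E: δ_{EE} = L³/(3EI) = 775.4/EI.
The prop prevents deflection at E: R_E = δ_0/δ_{EE} = 77468/775.4 = 99.91 kip.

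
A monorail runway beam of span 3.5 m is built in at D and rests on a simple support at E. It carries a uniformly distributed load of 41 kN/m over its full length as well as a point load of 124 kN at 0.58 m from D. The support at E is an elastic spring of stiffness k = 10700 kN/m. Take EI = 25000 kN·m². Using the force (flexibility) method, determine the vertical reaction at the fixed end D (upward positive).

Release the roller at E. Primary structure: cantilever fixed at D.
Downward deflection at the released point E due to the loads:
  UDL 41: wL⁴/(8EI) = 769.1/EI
  point load 124 at a = 0.58: Pa²(3L − a)/(6EI) = 68.97/EI
  δ_0 = 838/EI
Tip deflection under a unit load at E: L³/(3EI) = 14.29/EI.
With EI = 25000 kN·m²: δ_0 = 0.033521 m and δ_{EE} = 0.000572 m/kN.
Compatibility — the spring shortens by R_E/k under the reaction it provides: δ_0 − R_E·δ_{EE} = R_E/k. With 1/k = 0.000093 m/kN, R_E = δ_0 / (δ_{EE} + 1/k) = 0.033521 / (0.000572 + 0.000093) = 50.4 kN.
Vertical equilibrium: R_D = ΣP − R_E = 267.5 − 50.4 = 217.1 kN.

R_D = 217.1 kN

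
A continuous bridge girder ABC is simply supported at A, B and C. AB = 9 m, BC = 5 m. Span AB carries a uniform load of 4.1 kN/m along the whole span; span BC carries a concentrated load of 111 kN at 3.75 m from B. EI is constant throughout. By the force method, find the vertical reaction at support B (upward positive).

Take M_B as the redundant. Released structure: two simple spans AB and BC with a hinge at B.
Discontinuity in slope at B on the released structure — sum the simple-span end rotations:
  span AB: UDL 4.1: wL³/(24EI) = 124.5/EI
  span BC: point load 111 at a = 3.75: Pab(L + b)/(6LEI) = 108.4/EI
  relative rotation θ_0 = (124.5 + 108.4)/EI = 232.9/EI
A unit hogging moment at B produces rotation L₁/(3EI) + L₂/(3EI) = 4.667/EI.
Compatibility: M_B·(L₁+L₂)/(3EI) = θ_0, giving M_B = 49.91 kN·m (hogging).
Span AB, ΣM about A with M_B applied at B: R_B^{AB}·9 = 166.1 + 49.91, so R_B^{AB} = 24 kN and R_A = 36.9 − 24 = 12.9 kN.
Span BC, ΣM about C: R_B^{BC}·5 = 138.8 + 49.91, so R_B^{BC} = 37.73 kN and R_C = 111 − 37.73 = 73.27 kN.
R_B = 24 + 37.73 = 61.73 kN.

R_B = 61.73 kN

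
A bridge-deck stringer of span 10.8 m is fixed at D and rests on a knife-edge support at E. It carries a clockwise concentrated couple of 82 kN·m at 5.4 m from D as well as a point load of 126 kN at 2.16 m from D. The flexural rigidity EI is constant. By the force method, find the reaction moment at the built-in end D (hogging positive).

M_D = 185.7 kN·m

Release the roller at E. Primary structure: cantilever fixed at D.
Deflection at E on the released cantilever, summing each load's contribution:
  clockwise couple 82 at a = 5.4: M₀a(2L − a)/(2EI) = 3587/EI
  point load 126 at a = 2.16: Pa²(3L − a)/(6EI) = 2963/EI
  δ_0 = 6550/EI
Tip deflection under a unit load at E: L³/(3EI) = 419.9/EI.
The prop prevents deflection at E: R_E = δ_0/δ_{EE} = 6550/419.9 = 15.6 kN.
Moment equilibrium about D: M_D = Σ(load moments about D) − R_E·L = 354.2 − 15.6×10.8 = 185.7 kN·m.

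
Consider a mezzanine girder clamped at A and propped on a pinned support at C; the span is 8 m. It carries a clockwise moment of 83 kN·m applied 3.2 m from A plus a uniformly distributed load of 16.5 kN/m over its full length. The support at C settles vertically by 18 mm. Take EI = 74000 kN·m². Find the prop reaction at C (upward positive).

R_C = 51.66 kN

Release the roller at C. Primary structure: cantilever fixed at A.
Primary-structure tip deflection at C by superposition:
  clockwise couple 83 at a = 3.2: M₀a(2L − a)/(2EI) = 1700/EI
  UDL 16.5: wL⁴/(8EI) = 8448/EI
  δ_0 = 10148/EI
Flexibility coefficient — unit upward force at C: δ_{CC} = L³/(3EI) = 170.7/EI.
With EI = 74000 kN·m²: δ_0 = 0.13713 m and δ_{CC} = 0.002306 m/kN.
Compatibility — the beam at C must follow the support down by 0.018 m: δ_0 − R_C·δ_{CC} = 0.018, so R_C = (0.13713 − 0.018)/0.002306 = 51.66 kN.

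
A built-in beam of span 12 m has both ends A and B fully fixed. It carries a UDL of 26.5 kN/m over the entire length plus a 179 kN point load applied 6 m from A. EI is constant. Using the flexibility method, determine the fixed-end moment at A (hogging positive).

M_A = 586.5 kN·m

Release both end moments; the primary structure is a simply-supported span AB with redundants M_A and M_B.
On the primary (simply-supported) span, the end slopes from the loading are:
  at A: UDL 26.5: wL³/(24EI) = 1908/EI
  at B: UDL 26.5: wL³/(24EI) = 1908/EI
  at A: point load 179 at a = 6: Pab(L + b)/(6LEI) = 1611/EI
  at B: point load 179 at a = 6: Pab(L + a)/(6LEI) = 1611/EI
  θ_A0 = 3519/EI,  θ_B0 = 3519/EI
Flexibility coefficients: a unit moment at one end gives L/(3EI) there and L/(6EI) at the far end, so f₁₁ = f₂₂ = 4/EI and f₁₂ = f₂₁ = 2/EI.
Compatibility — zero rotation at each built-in end:
  4 M_A + 2 M_B = 3519
  2 M_A + 4 M_B = 3519
Solving the pair gives M_A = 586.5 kN·m and M_B = 586.5 kN·m (hogging).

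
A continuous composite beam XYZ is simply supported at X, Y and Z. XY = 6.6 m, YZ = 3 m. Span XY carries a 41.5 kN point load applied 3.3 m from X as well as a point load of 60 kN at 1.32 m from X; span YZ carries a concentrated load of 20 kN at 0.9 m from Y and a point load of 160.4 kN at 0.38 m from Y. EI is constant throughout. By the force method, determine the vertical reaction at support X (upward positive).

R_X = 56.57 kN

Insert a hinge at Y; M_Y is the redundant, and each span becomes simply supported.
Rotations at Y on the released spans (each span's end-slope, ×1/EI):
  span XY: point load 41.5 at a = 3.3: Pab(L + a)/(6LEI) = 113/EI
  span XY: point load 60 at a = 1.32: Pab(L + a)/(6LEI) = 83.64/EI
  span YZ: point load 20 at a = 0.9: Pab(L + b)/(6LEI) = 10.71/EI
  span YZ: point load 160.4 at a = 0.38: Pab(L + b)/(6LEI) = 49.86/EI
  relative rotation θ_0 = (196.6 + 60.57)/EI = 257.2/EI
A unit hogging moment at Y produces rotation L₁/(3EI) + L₂/(3EI) = 3.2/EI.
Compatibility: M_Y·(L₁+L₂)/(3EI) = θ_0, giving M_Y = 80.37 kN·m (hogging).
Span XY, ΣM about X with M_Y applied at Y: R_Y^{XY}·6.6 = 216.2 + 80.37, so R_Y^{XY} = 44.93 kN and R_X = 101.5 − 44.93 = 56.57 kN.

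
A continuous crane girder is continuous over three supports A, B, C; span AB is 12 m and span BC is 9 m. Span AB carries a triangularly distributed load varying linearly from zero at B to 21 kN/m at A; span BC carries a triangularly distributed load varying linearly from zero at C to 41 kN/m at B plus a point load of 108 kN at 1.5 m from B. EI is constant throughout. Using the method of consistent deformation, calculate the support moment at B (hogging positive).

Release continuity at B by inserting a hinge; the redundant is the internal moment M_B. The primary structure is two simply-supported spans AB and BC.
End slopes at the hinge B, treating each span as simply supported:
  span AB: triangular load, peak 21: 7w₀L³/(360EI) = 705.6/EI
  span BC: triangular load, peak 41: w₀L³/(45EI) = 664.2/EI
  span BC: point load 108 at a = 1.5: Pab(L + b)/(6LEI) = 371.2/EI
  relative rotation θ_0 = (705.6 + 1035)/EI = 1741/EI
A unit hogging moment at B produces rotation L₁/(3EI) + L₂/(3EI) = 7/EI.
Slope continuity at B: θ_0 = M_B·7/EI, so M_B = 1741/7 = 248.7 kN·m (hogging).

M_B = 248.7 kN·m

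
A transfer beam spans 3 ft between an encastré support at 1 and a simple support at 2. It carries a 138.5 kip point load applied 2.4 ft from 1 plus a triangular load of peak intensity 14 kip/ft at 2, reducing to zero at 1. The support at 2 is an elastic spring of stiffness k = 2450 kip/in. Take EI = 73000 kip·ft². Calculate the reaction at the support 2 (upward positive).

Remove the prop at 2; the released (primary) structure is a cantilever built in at 1.
Primary-structure tip deflection at 2 by superposition:
  point load 138.5 at a = 2.4: Pa²(3L − a)/(6EI) = 877.5/EI
  triangular load, peak 14 at the free end: 11w₀L⁴/(120EI) = 104/EI
  δ_0 = 981.5/EI
Flexibility coefficient — unit upward force at 2: δ_{22} = L³/(3EI) = 9/EI.
With EI = 73000 kip·ft²: δ_0 = 0.013445 ft and δ_{22} = 0.000123 ft/kip.
Compatibility — the spring shortens by R_2/k under the reaction it provides: δ_0 − R_2·δ_{22} = R_2/k. With 1/k = 1/(2450×12) ft/kip = 0.000034 ft/kip, R_2 = δ_0 / (δ_{22} + 1/k) = 0.013445 / (0.000123 + 0.000034) = 85.47 kip.

R_2 = 85.47 kip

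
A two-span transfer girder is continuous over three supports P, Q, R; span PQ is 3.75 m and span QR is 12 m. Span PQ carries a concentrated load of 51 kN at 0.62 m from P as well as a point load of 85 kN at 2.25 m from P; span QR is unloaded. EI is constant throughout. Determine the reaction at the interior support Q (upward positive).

R_Q = 65.81 kN

Take M_Q as the redundant. Released structure: two simple spans PQ and QR with a hinge at Q.
Rotations at Q on the released spans (each span's end-slope, ×1/EI):
  span PQ: point load 51 at a = 0.62: Pab(L + a)/(6LEI) = 19.22/EI
  span PQ: point load 85 at a = 2.25: Pab(L + a)/(6LEI) = 76.5/EI
  relative rotation θ_0 = (95.72 + 0)/EI = 95.72/EI
A unit hogging moment at Q produces rotation L₁/(3EI) + L₂/(3EI) = 5.25/EI.
Compatibility: M_Q·(L₁+L₂)/(3EI) = θ_0, giving M_Q = 18.23 kN·m (hogging).
Span PQ, ΣM about P with M_Q applied at Q: R_Q^{PQ}·3.75 = 222.9 + 18.23, so R_Q^{PQ} = 64.29 kN and R_P = 136 − 64.29 = 71.71 kN.
Span QR, ΣM about R: R_Q^{QR}·12 = 0 + 18.23, so R_Q^{QR} = 1.519 kN and R_R = 0 − 1.519 = -1.519 kN.
R_Q = 64.29 + 1.519 = 65.81 kN.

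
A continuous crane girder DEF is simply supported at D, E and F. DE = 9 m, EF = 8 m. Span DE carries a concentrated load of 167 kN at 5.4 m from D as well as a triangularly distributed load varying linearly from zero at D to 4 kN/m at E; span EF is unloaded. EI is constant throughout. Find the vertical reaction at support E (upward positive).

Take M_E as the redundant. Released structure: two simple spans DE and EF with a hinge at E.
Discontinuity in slope at E on the released structure — sum the simple-span end rotations:
  span DE: point load 167 at a = 5.4: Pab(L + a)/(6LEI) = 865.7/EI
  span DE: triangular load, peak 4: w₀L³/(45EI) = 64.8/EI
  relative rotation θ_0 = (930.5 + 0)/EI = 930.5/EI
A unit hogging moment at E produces rotation L₁/(3EI) + L₂/(3EI) = 5.667/EI.
Slope continuity at E: θ_0 = M_E·5.667/EI, so M_E = 930.5/5.667 = 164.2 kN·m (hogging).
Span DE, ΣM about D with M_E applied at E: R_E^{DE}·9 = 1010 + 164.2, so R_E^{DE} = 130.4 kN and R_D = 185 − 130.4 = 54.55 kN.
Span EF, ΣM about F: R_E^{EF}·8 = 0 + 164.2, so R_E^{EF} = 20.53 kN and R_F = 0 − 20.53 = -20.53 kN.
R_E = 130.4 + 20.53 = 151 kN.

R_E = 151 kN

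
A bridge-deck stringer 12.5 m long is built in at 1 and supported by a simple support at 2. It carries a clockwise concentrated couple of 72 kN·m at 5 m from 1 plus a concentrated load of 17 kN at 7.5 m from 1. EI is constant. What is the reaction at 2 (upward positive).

R_2 = 12.87 kN

Remove the prop at 2; the released (primary) structure is a cantilever built in at 1.
Free-end deflection of the primary structure under the applied loading (downward +):
  clockwise couple 72 at a = 5: M₀a(2L − a)/(2EI) = 3600/EI
  point load 17 at a = 7.5: Pa²(3L − a)/(6EI) = 4781/EI
  δ_0 = 8381/EI
Flexibility coefficient — unit upward force at 2: δ_{22} = L³/(3EI) = 651/EI.
The prop prevents deflection at 2: R_2 = δ_0/δ_{22} = 8381/651 = 12.87 kN.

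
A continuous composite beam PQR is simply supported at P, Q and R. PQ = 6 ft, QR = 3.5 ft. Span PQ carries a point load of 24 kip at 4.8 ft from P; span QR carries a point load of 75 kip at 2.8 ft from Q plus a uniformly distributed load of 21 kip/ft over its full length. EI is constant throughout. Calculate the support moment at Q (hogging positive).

M_Q = 34.23 kip·ft

Insert a hinge at Q; M_Q is the redundant, and each span becomes simply supported.
Discontinuity in slope at Q on the released structure — sum the simple-span end rotations:
  span PQ: point load 24 at a = 4.8: Pab(L + a)/(6LEI) = 41.47/EI
  span QR: point load 75 at a = 2.8: Pab(L + b)/(6LEI) = 29.4/EI
  span QR: UDL 21: wL³/(24EI) = 37.52/EI
  relative rotation θ_0 = (41.47 + 66.92)/EI = 108.4/EI
A unit hogging moment at Q produces rotation L₁/(3EI) + L₂/(3EI) = 3.167/EI.
Slope continuity at Q: θ_0 = M_Q·3.167/EI, so M_Q = 108.4/3.167 = 34.23 kip·ft (hogging).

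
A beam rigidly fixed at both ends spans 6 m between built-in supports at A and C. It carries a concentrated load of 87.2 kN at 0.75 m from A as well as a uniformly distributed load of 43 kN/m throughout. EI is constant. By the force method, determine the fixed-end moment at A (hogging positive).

M_A = 179.1 kN·m

Release both end moments; the primary structure is a simply-supported span AC with redundants M_A and M_C.
End rotations of the released simple span under the applied load (×1/EI):
  at A: point load 87.2 at a = 0.75: Pab(L + b)/(6LEI) = 107.3/EI
  at C: point load 87.2 at a = 0.75: Pab(L + a)/(6LEI) = 64.38/EI
  at A: UDL 43: wL³/(24EI) = 387/EI
  at C: UDL 43: wL³/(24EI) = 387/EI
  θ_A0 = 494.3/EI,  θ_C0 = 451.4/EI
Flexibility coefficients: a unit moment at one end gives L/(3EI) there and L/(6EI) at the far end, so f₁₁ = f₂₂ = 2/EI and f₁₂ = f₂₁ = 1/EI.
Compatibility — zero rotation at each built-in end:
  2 M_A + 1 M_C = 494.3
  1 M_A + 2 M_C = 451.4
Solving the pair gives M_A = 179.1 kN·m and M_C = 136.2 kN·m (hogging).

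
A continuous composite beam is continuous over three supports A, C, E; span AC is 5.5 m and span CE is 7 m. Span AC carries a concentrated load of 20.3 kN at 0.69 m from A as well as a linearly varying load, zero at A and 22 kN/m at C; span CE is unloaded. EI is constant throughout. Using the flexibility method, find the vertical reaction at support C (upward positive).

Insert a hinge at C; M_C is the redundant, and each span becomes simply supported.
Discontinuity in slope at C on the released structure — sum the simple-span end rotations:
  span AC: point load 20.3 at a = 0.69: Pab(L + a)/(6LEI) = 12.64/EI
  span AC: triangular load, peak 22: w₀L³/(45EI) = 81.34/EI
  relative rotation θ_0 = (93.98 + 0)/EI = 93.98/EI
A unit hogging moment at C produces rotation L₁/(3EI) + L₂/(3EI) = 4.167/EI.
Compatibility: M_C·(L₁+L₂)/(3EI) = θ_0, giving M_C = 22.55 kN·m (hogging).
Span AC, ΣM about A with M_C applied at C: R_C^{AC}·5.5 = 235.8 + 22.55, so R_C^{AC} = 46.98 kN and R_A = 80.8 − 46.98 = 33.82 kN.
Span CE, ΣM about E: R_C^{CE}·7 = 0 + 22.55, so R_C^{CE} = 3.222 kN and R_E = 0 − 3.222 = -3.222 kN.
R_C = 46.98 + 3.222 = 50.2 kN.

R_C = 50.2 kN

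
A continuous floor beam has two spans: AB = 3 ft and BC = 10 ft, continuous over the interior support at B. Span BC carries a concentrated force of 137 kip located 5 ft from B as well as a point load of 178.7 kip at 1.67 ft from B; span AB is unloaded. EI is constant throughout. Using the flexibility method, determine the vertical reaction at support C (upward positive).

Insert a hinge at B; M_B is the redundant, and each span becomes simply supported.
Rotations at B on the released spans (each span's end-slope, ×1/EI):
  span BC: point load 137 at a = 5: Pab(L + b)/(6LEI) = 856.2/EI
  span BC: point load 178.7 at a = 1.67: Pab(L + b)/(6LEI) = 759.4/EI
  relative rotation θ_0 = (0 + 1616)/EI = 1616/EI
A unit hogging moment at B produces rotation L₁/(3EI) + L₂/(3EI) = 4.333/EI.
Slope continuity at B: θ_0 = M_B·4.333/EI, so M_B = 1616/4.333 = 372.9 kip·ft (hogging).
Span BC, ΣM about C: R_B^{BC}·10 = 2174 + 372.9, so R_B^{BC} = 254.6 kip and R_C = 315.7 − 254.6 = 61.06 kip.

R_C = 61.06 kip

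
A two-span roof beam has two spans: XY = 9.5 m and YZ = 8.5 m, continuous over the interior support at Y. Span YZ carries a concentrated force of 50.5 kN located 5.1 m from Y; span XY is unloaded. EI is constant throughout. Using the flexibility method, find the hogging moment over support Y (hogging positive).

M_Y = 34.05 kN·m

Release continuity at Y by inserting a hinge; the redundant is the internal moment M_Y. The primary structure is two simply-supported spans XY and YZ.
Rotations at Y on the released spans (each span's end-slope, ×1/EI):
  span YZ: point load 50.5 at a = 5.1: Pab(L + b)/(6LEI) = 204.3/EI
  relative rotation θ_0 = (0 + 204.3)/EI = 204.3/EI
A unit hogging moment at Y produces rotation L₁/(3EI) + L₂/(3EI) = 6/EI.
Slope continuity at Y: θ_0 = M_Y·6/EI, so M_Y = 204.3/6 = 34.05 kN·m (hogging).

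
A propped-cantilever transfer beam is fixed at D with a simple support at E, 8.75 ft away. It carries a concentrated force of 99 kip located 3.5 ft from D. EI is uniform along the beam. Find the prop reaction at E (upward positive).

R_E = 20.59 kip

Take the reaction at E as the redundant and release it; the primary structure is a cantilever fixed at D.
Deflection at E on the released cantilever, summing each load's contribution:
  point load 99 at a = 3.5: Pa²(3L − a)/(6EI) = 4598/EI
Flexibility coefficient — unit upward force at E: δ_{EE} = L³/(3EI) = 223.3/EI.
The prop prevents deflection at E: R_E = δ_0/δ_{EE} = 4598/223.3 = 20.59 kip.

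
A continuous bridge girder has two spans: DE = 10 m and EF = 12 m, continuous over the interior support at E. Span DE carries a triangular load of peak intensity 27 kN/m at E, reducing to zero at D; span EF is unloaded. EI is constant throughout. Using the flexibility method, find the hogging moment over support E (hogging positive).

Release continuity at E by inserting a hinge; the redundant is the internal moment M_E. The primary structure is two simply-supported spans DE and EF.
End slopes at the hinge E, treating each span as simply supported:
  span DE: triangular load, peak 27: w₀L³/(45EI) = 600/EI
  relative rotation θ_0 = (600 + 0)/EI = 600/EI
A unit hogging moment at E produces rotation L₁/(3EI) + L₂/(3EI) = 7.333/EI.
Compatibility: M_E·(L₁+L₂)/(3EI) = θ_0, giving M_E = 81.82 kN·m (hogging).

M_E = 81.82 kN·m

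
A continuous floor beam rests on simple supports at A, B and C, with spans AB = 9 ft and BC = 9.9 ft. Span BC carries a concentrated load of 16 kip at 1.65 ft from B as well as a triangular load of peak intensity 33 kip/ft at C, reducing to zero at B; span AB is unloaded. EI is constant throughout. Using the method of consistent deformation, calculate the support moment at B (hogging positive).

Release continuity at B by inserting a hinge; the redundant is the internal moment M_B. The primary structure is two simply-supported spans AB and BC.
Discontinuity in slope at B on the released structure — sum the simple-span end rotations:
  span BC: point load 16 at a = 1.65: Pab(L + b)/(6LEI) = 66.55/EI
  span BC: triangular load, peak 33: 7w₀L³/(360EI) = 622.6/EI
  relative rotation θ_0 = (0 + 689.2)/EI = 689.2/EI
A unit hogging moment at B produces rotation L₁/(3EI) + L₂/(3EI) = 6.3/EI.
Slope continuity at B: θ_0 = M_B·6.3/EI, so M_B = 689.2/6.3 = 109.4 kip·ft (hogging).

M_B = 109.4 kip·ft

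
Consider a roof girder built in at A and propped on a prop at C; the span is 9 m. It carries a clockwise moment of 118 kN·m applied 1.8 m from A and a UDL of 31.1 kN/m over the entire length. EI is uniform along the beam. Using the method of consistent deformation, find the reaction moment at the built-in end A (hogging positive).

M_A = 369.2 kN·m

Take the reaction at C as the redundant and release it; the primary structure is a cantilever fixed at A.
Downward deflection at the released point C due to the loads:
  clockwise couple 118 at a = 1.8: M₀a(2L − a)/(2EI) = 1720/EI
  UDL 31.1: wL⁴/(8EI) = 25506/EI
  δ_0 = 27226/EI
Tip deflection under a unit load at C: L³/(3EI) = 243/EI.
The prop prevents deflection at C: R_C = δ_0/δ_{CC} = 27226/243 = 112 kN.
Moment equilibrium about A: M_A = Σ(load moments about A) − R_C·L = 1378 − 112×9 = 369.2 kN·m.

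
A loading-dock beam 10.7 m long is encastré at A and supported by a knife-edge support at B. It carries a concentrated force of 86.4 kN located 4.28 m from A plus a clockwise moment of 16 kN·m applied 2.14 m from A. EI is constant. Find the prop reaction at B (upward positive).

R_B = 18.78 kN

Remove the prop at B; the released (primary) structure is a cantilever built in at A.
Deflection at B on the released cantilever, summing each load's contribution:
  point load 86.4 at a = 4.28: Pa²(3L − a)/(6EI) = 7338/EI
  clockwise couple 16 at a = 2.14: M₀a(2L − a)/(2EI) = 329.7/EI
  δ_0 = 7668/EI
Tip deflection under a unit load at B: L³/(3EI) = 408.3/EI.
Compatibility at B: δ_0 − R_B·δ_{BB} = 0, so R_B = 7668/408.3 = 18.78 kN.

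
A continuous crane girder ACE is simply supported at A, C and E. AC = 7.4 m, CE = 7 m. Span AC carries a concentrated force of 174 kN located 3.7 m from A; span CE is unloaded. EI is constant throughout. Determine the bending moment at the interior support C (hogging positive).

Insert a hinge at C; M_C is the redundant, and each span becomes simply supported.
Discontinuity in slope at C on the released structure — sum the simple-span end rotations:
  span AC: point load 174 at a = 3.7: Pab(L + a)/(6LEI) = 595.5/EI
  relative rotation θ_0 = (595.5 + 0)/EI = 595.5/EI
A unit hogging moment at C produces rotation L₁/(3EI) + L₂/(3EI) = 4.8/EI.
Slope continuity at C: θ_0 = M_C·4.8/EI, so M_C = 595.5/4.8 = 124.1 kN·m (hogging).

M_C = 124.1 kN·m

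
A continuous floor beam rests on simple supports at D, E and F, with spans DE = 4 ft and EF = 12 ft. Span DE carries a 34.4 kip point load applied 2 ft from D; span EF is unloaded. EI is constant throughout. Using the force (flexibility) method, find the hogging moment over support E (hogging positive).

M_E = 6.45 kip·ft

Take M_E as the redundant. Released structure: two simple spans DE and EF with a hinge at E.
Discontinuity in slope at E on the released structure — sum the simple-span end rotations:
  span DE: point load 34.4 at a = 2: Pab(L + a)/(6LEI) = 34.4/EI
  relative rotation θ_0 = (34.4 + 0)/EI = 34.4/EI
A unit hogging moment at E produces rotation L₁/(3EI) + L₂/(3EI) = 5.333/EI.
Slope continuity at E: θ_0 = M_E·5.333/EI, so M_E = 34.4/5.333 = 6.45 kip·ft (hogging).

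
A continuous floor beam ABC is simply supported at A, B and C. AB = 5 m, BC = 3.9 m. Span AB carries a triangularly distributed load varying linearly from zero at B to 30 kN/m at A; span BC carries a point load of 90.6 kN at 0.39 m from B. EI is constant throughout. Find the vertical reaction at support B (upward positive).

Insert a hinge at B; M_B is the redundant, and each span becomes simply supported.
Rotations at B on the released spans (each span's end-slope, ×1/EI):
  span AB: triangular load, peak 30: 7w₀L³/(360EI) = 72.92/EI
  span BC: point load 90.6 at a = 0.39: Pab(L + b)/(6LEI) = 39.27/EI
  relative rotation θ_0 = (72.92 + 39.27)/EI = 112.2/EI
A unit hogging moment at B produces rotation L₁/(3EI) + L₂/(3EI) = 2.967/EI.
Compatibility: M_B·(L₁+L₂)/(3EI) = θ_0, giving M_B = 37.82 kN·m (hogging).
Span AB, ΣM about A with M_B applied at B: R_B^{AB}·5 = 125 + 37.82, so R_B^{AB} = 32.56 kN and R_A = 75 − 32.56 = 42.44 kN.
Span BC, ΣM about C: R_B^{BC}·3.9 = 318 + 37.82, so R_B^{BC} = 91.24 kN and R_C = 90.6 − 91.24 = -0.6367 kN.
R_B = 32.56 + 91.24 = 123.8 kN.

R_B = 123.8 kN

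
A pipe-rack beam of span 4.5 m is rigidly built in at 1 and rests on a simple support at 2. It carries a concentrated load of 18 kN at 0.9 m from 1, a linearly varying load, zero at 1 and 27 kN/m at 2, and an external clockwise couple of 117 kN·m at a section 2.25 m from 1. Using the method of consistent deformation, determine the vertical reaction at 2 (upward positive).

Release the roller at 2. Primary structure: cantilever fixed at 1.
Primary-structure tip deflection at 2 by superposition:
  point load 18 at a = 0.9: Pa²(3L − a)/(6EI) = 30.62/EI
  triangular load, peak 27 at the free end: 11w₀L⁴/(120EI) = 1015/EI
  clockwise couple 117 at a = 2.25: M₀a(2L − a)/(2EI) = 888.5/EI
  δ_0 = 1934/EI
Flexibility coefficient — unit upward force at 2: δ_{22} = L³/(3EI) = 30.38/EI.
The prop prevents deflection at 2: R_2 = δ_0/δ_{22} = 1934/30.38 = 63.67 kN.

R_2 = 63.67 kN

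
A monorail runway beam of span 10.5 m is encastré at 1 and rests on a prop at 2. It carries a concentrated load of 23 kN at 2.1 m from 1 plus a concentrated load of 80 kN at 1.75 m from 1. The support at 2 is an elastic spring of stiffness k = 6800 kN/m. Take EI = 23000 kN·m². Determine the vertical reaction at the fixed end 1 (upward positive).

R_1 = 98.6 kN

Remove the prop at 2; the released (primary) structure is a cantilever built in at 1.
Primary-structure tip deflection at 2 by superposition:
  point load 23 at a = 2.1: Pa²(3L − a)/(6EI) = 497/EI
  point load 80 at a = 1.75: Pa²(3L − a)/(6EI) = 1215/EI
  δ_0 = 1712/EI
Flexibility coefficient — unit upward force at 2: δ_{22} = L³/(3EI) = 385.9/EI.
With EI = 23000 kN·m²: δ_0 = 0.074426 m and δ_{22} = 0.016777 m/kN.
Compatibility — the spring shortens by R_2/k under the reaction it provides: δ_0 − R_2·δ_{22} = R_2/k. With 1/k = 0.000147 m/kN, R_2 = δ_0 / (δ_{22} + 1/k) = 0.074426 / (0.016777 + 0.000147) = 4.398 kN.
Vertical equilibrium: R_1 = ΣP − R_2 = 103 − 4.398 = 98.6 kN.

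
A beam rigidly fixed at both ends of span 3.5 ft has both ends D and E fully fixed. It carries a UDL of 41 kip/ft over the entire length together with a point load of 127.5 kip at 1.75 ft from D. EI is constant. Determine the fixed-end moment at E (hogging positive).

Release both end moments; the primary structure is a simply-supported span DE with redundants M_D and M_E.
End rotations of the released simple span under the applied load (×1/EI):
  at D: UDL 41: wL³/(24EI) = 73.24/EI
  at E: UDL 41: wL³/(24EI) = 73.24/EI
  at D: point load 127.5 at a = 1.75: Pab(L + b)/(6LEI) = 97.62/EI
  at E: point load 127.5 at a = 1.75: Pab(L + a)/(6LEI) = 97.62/EI
  θ_D0 = 170.9/EI,  θ_E0 = 170.9/EI
Flexibility coefficients: a unit moment at one end gives L/(3EI) there and L/(6EI) at the far end, so f₁₁ = f₂₂ = 1.167/EI and f₁₂ = f₂₁ = 0.5833/EI.
Compatibility — zero rotation at each built-in end:
  1.167 M_D + 0.5833 M_E = 170.9
  0.5833 M_D + 1.167 M_E = 170.9
Solving the pair gives M_D = 97.64 kip·ft and M_E = 97.64 kip·ft (hogging).

M_E = 97.64 kip·ft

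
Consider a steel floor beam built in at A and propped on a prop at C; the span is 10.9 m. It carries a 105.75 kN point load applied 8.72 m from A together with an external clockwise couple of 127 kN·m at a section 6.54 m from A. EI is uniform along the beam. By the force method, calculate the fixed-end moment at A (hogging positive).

M_A = 77.64 kN·m

Choose R_C as the redundant. The primary structure is the cantilever fixed at A.
Primary-structure tip deflection at C by superposition:
  point load 105.75 at a = 8.72: Pa²(3L − a)/(6EI) = 32137/EI
  clockwise couple 127 at a = 6.54: M₀a(2L − a)/(2EI) = 6337/EI
  δ_0 = 38475/EI
Flexibility coefficient — unit upward force at C: δ_{CC} = L³/(3EI) = 431.7/EI.
Compatibility at C: δ_0 − R_C·δ_{CC} = 0, so R_C = 38475/431.7 = 89.13 kN.
Moment equilibrium about A: M_A = Σ(load moments about A) − R_C·L = 1049 − 89.13×10.9 = 77.64 kN·m.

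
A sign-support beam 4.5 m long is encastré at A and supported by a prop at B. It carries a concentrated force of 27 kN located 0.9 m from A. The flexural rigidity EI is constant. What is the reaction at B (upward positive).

R_B = 1.512 kN

Release the roller at B. Primary structure: cantilever fixed at A.
Free-end deflection of the primary structure under the applied loading (downward +):
  point load 27 at a = 0.9: Pa²(3L − a)/(6EI) = 45.93/EI
Flexibility coefficient — unit upward force at B: δ_{BB} = L³/(3EI) = 30.38/EI.
Compatibility at B: δ_0 − R_B·δ_{BB} = 0, so R_B = 45.93/30.38 = 1.512 kN.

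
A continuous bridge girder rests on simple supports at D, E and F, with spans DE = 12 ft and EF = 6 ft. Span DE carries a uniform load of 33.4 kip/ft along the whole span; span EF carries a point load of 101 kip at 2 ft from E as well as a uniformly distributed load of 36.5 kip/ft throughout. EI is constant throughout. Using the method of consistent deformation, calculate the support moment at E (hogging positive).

M_E = 493 kip·ft

Insert a hinge at E; M_E is the redundant, and each span becomes simply supported.
End slopes at the hinge E, treating each span as simply supported:
  span DE: UDL 33.4: wL³/(24EI) = 2405/EI
  span EF: point load 101 at a = 2: Pab(L + b)/(6LEI) = 224.4/EI
  span EF: UDL 36.5: wL³/(24EI) = 328.5/EI
  relative rotation θ_0 = (2405 + 552.9)/EI = 2958/EI
A unit hogging moment at E produces rotation L₁/(3EI) + L₂/(3EI) = 6/EI.
Compatibility: M_E·(L₁+L₂)/(3EI) = θ_0, giving M_E = 493 kip·ft (hogging).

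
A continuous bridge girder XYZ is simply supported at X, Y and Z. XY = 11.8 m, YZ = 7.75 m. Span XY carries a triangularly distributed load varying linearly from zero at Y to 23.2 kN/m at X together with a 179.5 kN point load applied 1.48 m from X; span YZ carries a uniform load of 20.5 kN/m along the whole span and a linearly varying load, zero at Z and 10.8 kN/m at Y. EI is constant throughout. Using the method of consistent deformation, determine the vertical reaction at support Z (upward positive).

Insert a hinge at Y; M_Y is the redundant, and each span becomes simply supported.
End slopes at the hinge Y, treating each span as simply supported:
  span XY: triangular load, peak 23.2: 7w₀L³/(360EI) = 741.2/EI
  span XY: point load 179.5 at a = 1.48: Pab(L + a)/(6LEI) = 514.2/EI
  span YZ: UDL 20.5: wL³/(24EI) = 397.6/EI
  span YZ: triangular load, peak 10.8: w₀L³/(45EI) = 111.7/EI
  relative rotation θ_0 = (1255 + 509.3)/EI = 1765/EI
A unit hogging moment at Y produces rotation L₁/(3EI) + L₂/(3EI) = 6.517/EI.
Slope continuity at Y: θ_0 = M_Y·6.517/EI, so M_Y = 1765/6.517 = 270.8 kN·m (hogging).
Span YZ, ΣM about Z: R_Y^{YZ}·7.75 = 831.9 + 270.8, so R_Y^{YZ} = 142.3 kN and R_Z = 200.7 − 142.3 = 58.44 kN.

R_Z = 58.44 kN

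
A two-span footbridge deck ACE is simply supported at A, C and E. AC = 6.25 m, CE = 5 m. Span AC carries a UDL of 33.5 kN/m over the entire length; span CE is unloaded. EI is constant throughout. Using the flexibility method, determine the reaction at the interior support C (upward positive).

Insert a hinge at C; M_C is the redundant, and each span becomes simply supported.
Discontinuity in slope at C on the released structure — sum the simple-span end rotations:
  span AC: UDL 33.5: wL³/(24EI) = 340.8/EI
  relative rotation θ_0 = (340.8 + 0)/EI = 340.8/EI
A unit hogging moment at C produces rotation L₁/(3EI) + L₂/(3EI) = 3.75/EI.
Slope continuity at C: θ_0 = M_C·3.75/EI, so M_C = 340.8/3.75 = 90.87 kN·m (hogging).
Span AC, ΣM about A with M_C applied at C: R_C^{AC}·6.25 = 654.3 + 90.87, so R_C^{AC} = 119.2 kN and R_A = 209.4 − 119.2 = 90.15 kN.
Span CE, ΣM about E: R_C^{CE}·5 = 0 + 90.87, so R_C^{CE} = 18.17 kN and R_E = 0 − 18.17 = -18.17 kN.
R_C = 119.2 + 18.17 = 137.4 kN.

R_C = 137.4 kN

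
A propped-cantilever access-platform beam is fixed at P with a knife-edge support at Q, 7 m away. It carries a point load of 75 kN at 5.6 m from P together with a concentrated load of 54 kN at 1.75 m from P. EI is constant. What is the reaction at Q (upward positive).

Take the reaction at Q as the redundant and release it; the primary structure is a cantilever fixed at P.
Downward deflection at the released point Q due to the loads:
  point load 75 at a = 5.6: Pa²(3L − a)/(6EI) = 6037/EI
  point load 54 at a = 1.75: Pa²(3L − a)/(6EI) = 530.6/EI
  δ_0 = 6567/EI
Flexibility coefficient — unit upward force at Q: δ_{QQ} = L³/(3EI) = 114.3/EI.
The prop prevents deflection at Q: R_Q = δ_0/δ_{QQ} = 6567/114.3 = 57.44 kN.

R_Q = 57.44 kN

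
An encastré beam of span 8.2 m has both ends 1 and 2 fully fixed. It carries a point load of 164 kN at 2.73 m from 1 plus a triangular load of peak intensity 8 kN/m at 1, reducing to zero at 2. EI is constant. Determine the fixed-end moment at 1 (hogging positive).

M_1 = 226.1 kN·m

Take the two fixed-end moments M_1, M_2 as redundants; the released structure is the simple span 12.
On the primary (simply-supported) span, the end slopes from the loading are:
  at 1: point load 164 at a = 2.73: Pab(L + b)/(6LEI) = 680.5/EI
  at 2: point load 164 at a = 2.73: Pab(L + a)/(6LEI) = 544.1/EI
  at 1: triangular load, peak 8: w₀L³/(45EI) = 98.02/EI
  at 2: triangular load, peak 8: 7w₀L³/(360EI) = 85.77/EI
  θ_10 = 778.5/EI,  θ_20 = 629.8/EI
Flexibility coefficients: a unit moment at one end gives L/(3EI) there and L/(6EI) at the far end, so f₁₁ = f₂₂ = 2.733/EI and f₁₂ = f₂₁ = 1.367/EI.
Compatibility — zero rotation at each built-in end:
  2.733 M_1 + 1.367 M_2 = 778.5
  1.367 M_1 + 2.733 M_2 = 629.8
Solving the pair gives M_1 = 226.1 kN·m and M_2 = 117.4 kN·m (hogging).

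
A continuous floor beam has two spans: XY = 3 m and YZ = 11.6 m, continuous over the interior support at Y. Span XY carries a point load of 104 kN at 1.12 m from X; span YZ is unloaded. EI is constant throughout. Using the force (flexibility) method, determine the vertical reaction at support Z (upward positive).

R_Z = -0.8879 kN

Insert a hinge at Y; M_Y is the redundant, and each span becomes simply supported.
Rotations at Y on the released spans (each span's end-slope, ×1/EI):
  span XY: point load 104 at a = 1.12: Pab(L + a)/(6LEI) = 50.12/EI
  relative rotation θ_0 = (50.12 + 0)/EI = 50.12/EI
A unit hogging moment at Y produces rotation L₁/(3EI) + L₂/(3EI) = 4.867/EI.
Slope continuity at Y: θ_0 = M_Y·4.867/EI, so M_Y = 50.12/4.867 = 10.3 kN·m (hogging).
Span YZ, ΣM about Z: R_Y^{YZ}·11.6 = 0 + 10.3, so R_Y^{YZ} = 0.8879 kN and R_Z = 0 − 0.8879 = -0.8879 kN.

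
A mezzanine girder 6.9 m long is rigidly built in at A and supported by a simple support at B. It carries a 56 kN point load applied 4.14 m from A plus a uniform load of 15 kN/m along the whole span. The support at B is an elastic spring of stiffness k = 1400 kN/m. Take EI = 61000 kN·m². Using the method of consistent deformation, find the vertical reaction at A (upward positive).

Release the roller at B. Primary structure: cantilever fixed at A.
Free-end deflection of the primary structure under the applied loading (downward +):
  point load 56 at a = 4.14: Pa²(3L − a)/(6EI) = 2649/EI
  UDL 15: wL⁴/(8EI) = 4250/EI
  δ_0 = 6899/EI
Flexibility coefficient — unit upward force at B: δ_{BB} = L³/(3EI) = 109.5/EI.
With EI = 61000 kN·m²: δ_0 = 0.1131 m and δ_{BB} = 0.001795 m/kN.
Compatibility — the spring shortens by R_B/k under the reaction it provides: δ_0 − R_B·δ_{BB} = R_B/k. With 1/k = 0.000714 m/kN, R_B = δ_0 / (δ_{BB} + 1/k) = 0.1131 / (0.001795 + 0.000714) = 45.07 kN.
Vertical equilibrium: R_A = ΣP − R_B = 159.5 − 45.07 = 114.4 kN.

R_A = 114.4 kN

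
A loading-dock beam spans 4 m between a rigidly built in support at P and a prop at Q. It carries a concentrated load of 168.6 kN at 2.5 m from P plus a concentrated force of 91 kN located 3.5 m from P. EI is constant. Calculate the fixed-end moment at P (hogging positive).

Remove the prop at Q; the released (primary) structure is a cantilever built in at P.
Deflection at Q on the released cantilever, summing each load's contribution:
  point load 168.6 at a = 2.5: Pa²(3L − a)/(6EI) = 1668/EI
  point load 91 at a = 3.5: Pa²(3L − a)/(6EI) = 1579/EI
  δ_0 = 3248/EI
Tip deflection under a unit load at Q: L³/(3EI) = 21.33/EI.
Compatibility at Q: δ_0 − R_Q·δ_{QQ} = 0, so R_Q = 3248/21.33 = 152.2 kN.
Moment equilibrium about P: M_P = Σ(load moments about P) − R_Q·L = 740 − 152.2×4 = 131.1 kN·m.

M_P = 131.1 kN·m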